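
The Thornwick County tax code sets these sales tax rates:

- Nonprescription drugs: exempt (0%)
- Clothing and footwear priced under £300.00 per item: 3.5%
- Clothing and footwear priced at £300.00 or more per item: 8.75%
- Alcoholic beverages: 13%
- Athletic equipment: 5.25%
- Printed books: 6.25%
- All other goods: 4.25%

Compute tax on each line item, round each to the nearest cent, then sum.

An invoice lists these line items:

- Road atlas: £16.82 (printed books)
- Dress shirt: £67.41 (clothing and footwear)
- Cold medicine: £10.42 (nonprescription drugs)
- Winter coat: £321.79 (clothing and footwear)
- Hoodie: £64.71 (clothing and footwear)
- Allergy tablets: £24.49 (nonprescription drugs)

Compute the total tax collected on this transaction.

Road atlas £16.82: printed books → 6.25% → £1.05
Dress shirt £67.41: clothing and footwear, under £300.00 → 3.5% → £2.36
Cold medicine £10.42: nonprescription drugs → 0% → £0.00
Winter coat £321.79: clothing and footwear, £300.00 or more → 8.75% → £28.16
Hoodie £64.71: clothing and footwear, under £300.00 → 3.5% → £2.26
Allergy tablets £24.49: nonprescription drugs → 0% → £0.00
Total tax = £1.05 + £2.36 + £28.16 + £2.26 = £33.83

£33.83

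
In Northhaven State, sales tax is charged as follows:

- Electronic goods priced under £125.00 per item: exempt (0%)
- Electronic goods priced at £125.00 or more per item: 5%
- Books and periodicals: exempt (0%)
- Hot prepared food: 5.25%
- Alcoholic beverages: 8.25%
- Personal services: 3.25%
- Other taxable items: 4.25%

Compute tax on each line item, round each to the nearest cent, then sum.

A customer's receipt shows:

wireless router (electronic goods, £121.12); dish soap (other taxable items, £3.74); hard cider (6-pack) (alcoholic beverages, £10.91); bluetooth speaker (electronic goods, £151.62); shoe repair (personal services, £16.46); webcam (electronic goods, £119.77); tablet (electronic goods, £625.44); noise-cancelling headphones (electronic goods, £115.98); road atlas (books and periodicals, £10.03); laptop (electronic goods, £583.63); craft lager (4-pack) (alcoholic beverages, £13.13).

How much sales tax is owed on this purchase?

£70.70

Wireless router £121.12: electronic goods, under £125.00 → 0% → £0.00
Dish soap £3.74: other taxable items → 4.25% → £0.16
Hard cider (6-pack) £10.91: alcoholic beverages → 8.25% → £0.90
Bluetooth speaker £151.62: electronic goods, £125.00 or more → 5% → £7.58
Shoe repair £16.46: personal services → 3.25% → £0.53
Webcam £119.77: electronic goods, under £125.00 → 0% → £0.00
Tablet £625.44: electronic goods, £125.00 or more → 5% → £31.27
Noise-cancelling headphones £115.98: electronic goods, under £125.00 → 0% → £0.00
Road atlas £10.03: books and periodicals → 0% → £0.00
Laptop £583.63: electronic goods, £125.00 or more → 5% → £29.18
Craft lager (4-pack) £13.13: alcoholic beverages → 8.25% → £1.08
Total tax = £0.16 + £0.90 + £7.58 + £0.53 + £31.27 + £29.18 + £1.08 = £70.70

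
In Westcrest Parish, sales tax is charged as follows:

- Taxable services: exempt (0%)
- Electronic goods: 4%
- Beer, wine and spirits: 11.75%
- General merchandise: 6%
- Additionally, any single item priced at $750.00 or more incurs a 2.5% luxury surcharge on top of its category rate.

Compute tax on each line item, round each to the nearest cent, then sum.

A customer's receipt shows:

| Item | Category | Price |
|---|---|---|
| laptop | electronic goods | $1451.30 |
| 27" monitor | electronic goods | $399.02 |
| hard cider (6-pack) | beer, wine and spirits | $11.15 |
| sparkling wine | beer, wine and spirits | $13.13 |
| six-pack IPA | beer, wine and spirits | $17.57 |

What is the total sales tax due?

$115.20

Laptop $1451.30: electronic goods → 4% + 2.5% surcharge = 6.5% → $94.33
27" monitor $399.02: electronic goods → 4% → $15.96
Hard cider (6-pack) $11.15: beer, wine and spirits → 11.75% → $1.31
Sparkling wine $13.13: beer, wine and spirits → 11.75% → $1.54
Six-pack IPA $17.57: beer, wine and spirits → 11.75% → $2.06
Total tax = $94.33 + $15.96 + $1.31 + $1.54 + $2.06 = $115.20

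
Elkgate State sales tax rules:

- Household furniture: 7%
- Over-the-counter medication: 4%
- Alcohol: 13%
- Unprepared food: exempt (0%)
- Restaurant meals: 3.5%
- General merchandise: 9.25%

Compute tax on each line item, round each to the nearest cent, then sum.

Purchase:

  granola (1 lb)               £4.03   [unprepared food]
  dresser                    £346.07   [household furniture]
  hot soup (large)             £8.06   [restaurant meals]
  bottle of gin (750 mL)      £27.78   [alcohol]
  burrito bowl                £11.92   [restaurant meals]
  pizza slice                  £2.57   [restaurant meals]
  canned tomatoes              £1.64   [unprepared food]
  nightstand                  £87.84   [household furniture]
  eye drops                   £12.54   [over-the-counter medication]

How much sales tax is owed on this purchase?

£35.27

Granola (1 lb) £4.03: unprepared food → 0% → £0.00
Dresser £346.07: household furniture → 7% → £24.22
Hot soup (large) £8.06: restaurant meals → 3.5% → £0.28
Bottle of gin (750 mL) £27.78: alcohol → 13% → £3.61
Burrito bowl £11.92: restaurant meals → 3.5% → £0.42
Pizza slice £2.57: restaurant meals → 3.5% → £0.09
Canned tomatoes £1.64: unprepared food → 0% → £0.00
Nightstand £87.84: household furniture → 7% → £6.15
Eye drops £12.54: over-the-counter medication → 4% → £0.50
Total tax = £24.22 + £0.28 + £3.61 + £0.42 + £0.09 + £6.15 + £0.50 = £35.27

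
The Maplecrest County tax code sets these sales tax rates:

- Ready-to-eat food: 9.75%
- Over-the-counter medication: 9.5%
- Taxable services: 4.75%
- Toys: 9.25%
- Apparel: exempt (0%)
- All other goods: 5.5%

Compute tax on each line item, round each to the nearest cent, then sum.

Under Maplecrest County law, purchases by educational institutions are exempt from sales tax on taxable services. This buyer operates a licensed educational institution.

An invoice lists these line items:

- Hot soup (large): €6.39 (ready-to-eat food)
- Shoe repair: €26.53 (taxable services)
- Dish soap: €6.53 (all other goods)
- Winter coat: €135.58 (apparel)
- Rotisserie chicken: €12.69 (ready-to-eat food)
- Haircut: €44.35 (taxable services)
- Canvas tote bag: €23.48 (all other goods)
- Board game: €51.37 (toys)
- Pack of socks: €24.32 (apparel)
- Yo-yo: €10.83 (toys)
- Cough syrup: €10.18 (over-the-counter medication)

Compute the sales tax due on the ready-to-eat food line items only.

Hot soup (large) €6.39: ready-to-eat food → 9.75% → €0.62
Rotisserie chicken €12.69: ready-to-eat food → 9.75% → €1.24
Tax on ready-to-eat food = €0.62 + €1.24 = €1.86

€1.86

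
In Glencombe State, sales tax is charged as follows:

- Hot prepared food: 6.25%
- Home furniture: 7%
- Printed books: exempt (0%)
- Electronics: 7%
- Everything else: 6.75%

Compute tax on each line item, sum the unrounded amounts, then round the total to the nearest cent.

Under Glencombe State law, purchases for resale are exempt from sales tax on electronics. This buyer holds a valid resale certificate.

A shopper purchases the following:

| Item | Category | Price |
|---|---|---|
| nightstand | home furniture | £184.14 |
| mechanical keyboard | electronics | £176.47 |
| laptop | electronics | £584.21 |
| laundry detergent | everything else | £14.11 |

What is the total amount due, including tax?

£972.77

Nightstand £184.14: home furniture → 7% → £12.8898
Mechanical keyboard £176.47: electronics, buyer-exempt → 0% → £0.00
Laptop £584.21: electronics, buyer-exempt → 0% → £0.00
Laundry detergent £14.11: everything else → 6.75% → £0.952425
Subtotal = £958.93; unrounded tax = £13.842225 → £13.84; total due = £972.77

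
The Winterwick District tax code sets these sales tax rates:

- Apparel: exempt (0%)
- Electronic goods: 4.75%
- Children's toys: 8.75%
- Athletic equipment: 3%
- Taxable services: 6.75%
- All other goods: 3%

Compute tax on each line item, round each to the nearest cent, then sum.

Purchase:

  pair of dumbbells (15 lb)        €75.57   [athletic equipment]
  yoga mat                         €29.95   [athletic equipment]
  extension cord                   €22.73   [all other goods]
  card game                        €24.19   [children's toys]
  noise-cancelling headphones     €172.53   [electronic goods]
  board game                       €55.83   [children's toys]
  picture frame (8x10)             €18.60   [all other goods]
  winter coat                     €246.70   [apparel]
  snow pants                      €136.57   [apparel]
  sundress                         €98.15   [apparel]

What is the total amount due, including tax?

Pair of dumbbells (15 lb) €75.57: athletic equipment → 3% → €2.27
Yoga mat €29.95: athletic equipment → 3% → €0.90
Extension cord €22.73: all other goods → 3% → €0.68
Card game €24.19: children's toys → 8.75% → €2.12
Noise-cancelling headphones €172.53: electronic goods → 4.75% → €8.20
Board game €55.83: children's toys → 8.75% → €4.89
Picture frame (8x10) €18.60: all other goods → 3% → €0.56
Winter coat €246.70: apparel → 0% → €0.00
Snow pants €136.57: apparel → 0% → €0.00
Sundress €98.15: apparel → 0% → €0.00
Subtotal = €880.82; tax = €19.62; total due = €900.44

€900.44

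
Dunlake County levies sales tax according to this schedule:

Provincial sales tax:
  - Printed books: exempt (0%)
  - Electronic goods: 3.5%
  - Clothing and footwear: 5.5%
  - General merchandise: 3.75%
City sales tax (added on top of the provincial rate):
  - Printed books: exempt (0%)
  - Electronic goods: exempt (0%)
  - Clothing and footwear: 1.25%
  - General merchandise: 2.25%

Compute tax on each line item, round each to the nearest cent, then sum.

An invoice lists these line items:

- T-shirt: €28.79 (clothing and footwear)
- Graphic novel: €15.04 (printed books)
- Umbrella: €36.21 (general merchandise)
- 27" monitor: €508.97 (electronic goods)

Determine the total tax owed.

€21.92

T-shirt €28.79: clothing and footwear → 5.5% + 1.25% city = 6.75% → €1.94
Graphic novel €15.04: printed books → 0% + 0% city = 0% → €0.00
Umbrella €36.21: general merchandise → 3.75% + 2.25% city = 6% → €2.17
27" monitor €508.97: electronic goods → 3.5% + 0% city = 3.5% → €17.81
Total tax = €1.94 + €2.17 + €17.81 = €21.92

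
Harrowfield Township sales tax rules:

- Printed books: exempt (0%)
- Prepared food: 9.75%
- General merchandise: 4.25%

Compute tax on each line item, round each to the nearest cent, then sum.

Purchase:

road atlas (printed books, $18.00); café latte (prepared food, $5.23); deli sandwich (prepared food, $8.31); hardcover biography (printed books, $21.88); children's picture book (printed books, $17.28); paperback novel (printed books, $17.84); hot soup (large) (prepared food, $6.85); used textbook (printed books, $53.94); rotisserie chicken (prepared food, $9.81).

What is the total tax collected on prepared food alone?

Café latte $5.23: prepared food → 9.75% → $0.51
Deli sandwich $8.31: prepared food → 9.75% → $0.81
Hot soup (large) $6.85: prepared food → 9.75% → $0.67
Rotisserie chicken $9.81: prepared food → 9.75% → $0.96
Tax on prepared food = $0.51 + $0.81 + $0.67 + $0.96 = $2.95

$2.95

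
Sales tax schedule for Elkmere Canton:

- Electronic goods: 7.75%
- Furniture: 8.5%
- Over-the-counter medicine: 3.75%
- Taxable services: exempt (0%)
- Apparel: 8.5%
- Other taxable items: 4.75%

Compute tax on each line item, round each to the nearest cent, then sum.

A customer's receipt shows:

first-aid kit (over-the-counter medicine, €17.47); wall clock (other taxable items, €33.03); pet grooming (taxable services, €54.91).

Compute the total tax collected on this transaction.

€2.23

First-aid kit €17.47: over-the-counter medicine → 3.75% → €0.66
Wall clock €33.03: other taxable items → 4.75% → €1.57
Pet grooming €54.91: taxable services → 0% → €0.00
Total tax = €0.66 + €1.57 = €2.23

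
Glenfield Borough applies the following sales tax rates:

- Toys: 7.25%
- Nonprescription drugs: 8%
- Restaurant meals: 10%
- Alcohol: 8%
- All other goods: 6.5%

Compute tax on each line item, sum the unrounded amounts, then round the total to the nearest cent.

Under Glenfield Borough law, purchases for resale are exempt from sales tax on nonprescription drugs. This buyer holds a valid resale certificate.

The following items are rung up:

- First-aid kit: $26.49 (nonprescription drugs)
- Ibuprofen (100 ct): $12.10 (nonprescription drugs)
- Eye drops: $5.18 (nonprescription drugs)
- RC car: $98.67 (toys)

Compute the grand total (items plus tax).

$149.59

First-aid kit $26.49: nonprescription drugs, buyer-exempt → 0% → $0.00
Ibuprofen (100 ct) $12.10: nonprescription drugs, buyer-exempt → 0% → $0.00
Eye drops $5.18: nonprescription drugs, buyer-exempt → 0% → $0.00
RC car $98.67: toys → 7.25% → $7.153575
Subtotal = $142.44; unrounded tax = $7.153575 → $7.15; total due = $149.59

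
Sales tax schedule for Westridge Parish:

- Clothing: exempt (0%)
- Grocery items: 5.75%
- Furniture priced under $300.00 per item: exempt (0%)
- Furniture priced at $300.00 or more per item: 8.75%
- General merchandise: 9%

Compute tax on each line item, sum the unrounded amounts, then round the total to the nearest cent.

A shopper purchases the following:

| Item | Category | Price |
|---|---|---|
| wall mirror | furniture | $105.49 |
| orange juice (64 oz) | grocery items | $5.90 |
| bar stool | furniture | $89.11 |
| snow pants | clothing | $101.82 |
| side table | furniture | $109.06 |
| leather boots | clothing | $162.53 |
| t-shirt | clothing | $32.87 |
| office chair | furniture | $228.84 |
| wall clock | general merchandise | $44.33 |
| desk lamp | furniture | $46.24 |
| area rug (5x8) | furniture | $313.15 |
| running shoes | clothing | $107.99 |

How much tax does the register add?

Wall mirror $105.49: furniture, under $300.00 → 0% → $0.00
Orange juice (64 oz) $5.90: grocery items → 5.75% → $0.33925
Bar stool $89.11: furniture, under $300.00 → 0% → $0.00
Snow pants $101.82: clothing → 0% → $0.00
Side table $109.06: furniture, under $300.00 → 0% → $0.00
Leather boots $162.53: clothing → 0% → $0.00
T-shirt $32.87: clothing → 0% → $0.00
Office chair $228.84: furniture, under $300.00 → 0% → $0.00
Wall clock $44.33: general merchandise → 9% → $3.9897
Desk lamp $46.24: furniture, under $300.00 → 0% → $0.00
Area rug (5x8) $313.15: furniture, $300.00 or more → 8.75% → $27.400625
Running shoes $107.99: clothing → 0% → $0.00
Unrounded tax sum = $31.729575 → $31.73

$31.73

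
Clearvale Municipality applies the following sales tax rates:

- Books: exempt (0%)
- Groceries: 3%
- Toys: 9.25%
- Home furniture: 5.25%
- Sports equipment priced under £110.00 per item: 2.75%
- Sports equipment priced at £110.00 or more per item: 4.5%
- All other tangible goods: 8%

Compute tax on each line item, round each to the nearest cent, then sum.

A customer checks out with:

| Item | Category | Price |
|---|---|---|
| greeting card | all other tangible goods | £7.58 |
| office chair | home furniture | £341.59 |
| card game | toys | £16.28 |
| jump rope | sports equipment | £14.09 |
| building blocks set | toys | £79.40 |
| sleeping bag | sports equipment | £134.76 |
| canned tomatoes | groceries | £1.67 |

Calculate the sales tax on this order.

Greeting card £7.58: all other tangible goods → 8% → £0.61
Office chair £341.59: home furniture → 5.25% → £17.93
Card game £16.28: toys → 9.25% → £1.51
Jump rope £14.09: sports equipment, under £110.00 → 2.75% → £0.39
Building blocks set £79.40: toys → 9.25% → £7.34
Sleeping bag £134.76: sports equipment, £110.00 or more → 4.5% → £6.06
Canned tomatoes £1.67: groceries → 3% → £0.05
Total tax = £0.61 + £17.93 + £1.51 + £0.39 + £7.34 + £6.06 + £0.05 = £33.89

£33.89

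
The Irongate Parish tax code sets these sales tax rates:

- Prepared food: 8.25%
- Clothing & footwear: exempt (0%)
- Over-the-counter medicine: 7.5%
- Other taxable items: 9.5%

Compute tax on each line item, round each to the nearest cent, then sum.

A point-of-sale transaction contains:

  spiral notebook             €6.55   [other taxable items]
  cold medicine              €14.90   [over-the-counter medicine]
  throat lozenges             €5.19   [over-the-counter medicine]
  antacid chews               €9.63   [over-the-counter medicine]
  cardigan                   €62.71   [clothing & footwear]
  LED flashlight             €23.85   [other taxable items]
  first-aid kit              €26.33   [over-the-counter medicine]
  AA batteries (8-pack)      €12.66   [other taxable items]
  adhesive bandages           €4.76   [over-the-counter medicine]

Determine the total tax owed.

€8.65

Spiral notebook €6.55: other taxable items → 9.5% → €0.62
Cold medicine €14.90: over-the-counter medicine → 7.5% → €1.12
Throat lozenges €5.19: over-the-counter medicine → 7.5% → €0.39
Antacid chews €9.63: over-the-counter medicine → 7.5% → €0.72
Cardigan €62.71: clothing & footwear → 0% → €0.00
LED flashlight €23.85: other taxable items → 9.5% → €2.27
First-aid kit €26.33: over-the-counter medicine → 7.5% → €1.97
AA batteries (8-pack) €12.66: other taxable items → 9.5% → €1.20
Adhesive bandages €4.76: over-the-counter medicine → 7.5% → €0.36
Total tax = €0.62 + €1.12 + €0.39 + €0.72 + €2.27 + €1.97 + €1.20 + €0.36 = €8.65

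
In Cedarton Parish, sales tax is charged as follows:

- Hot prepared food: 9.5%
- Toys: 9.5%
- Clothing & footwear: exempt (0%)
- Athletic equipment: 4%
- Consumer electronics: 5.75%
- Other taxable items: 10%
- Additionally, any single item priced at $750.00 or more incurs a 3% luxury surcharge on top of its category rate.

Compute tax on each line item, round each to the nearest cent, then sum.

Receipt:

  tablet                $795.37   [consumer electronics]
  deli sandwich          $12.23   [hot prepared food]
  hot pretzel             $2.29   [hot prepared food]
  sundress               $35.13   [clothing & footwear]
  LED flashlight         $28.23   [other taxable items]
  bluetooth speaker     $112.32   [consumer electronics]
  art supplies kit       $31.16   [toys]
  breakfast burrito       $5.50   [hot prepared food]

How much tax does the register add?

Tablet $795.37: consumer electronics → 5.75% + 3% surcharge = 8.75% → $69.59
Deli sandwich $12.23: hot prepared food → 9.5% → $1.16
Hot pretzel $2.29: hot prepared food → 9.5% → $0.22
Sundress $35.13: clothing & footwear → 0% → $0.00
LED flashlight $28.23: other taxable items → 10% → $2.82
Bluetooth speaker $112.32: consumer electronics → 5.75% → $6.46
Art supplies kit $31.16: toys → 9.5% → $2.96
Breakfast burrito $5.50: hot prepared food → 9.5% → $0.52
Total tax = $69.59 + $1.16 + $0.22 + $2.82 + $6.46 + $2.96 + $0.52 = $83.73

$83.73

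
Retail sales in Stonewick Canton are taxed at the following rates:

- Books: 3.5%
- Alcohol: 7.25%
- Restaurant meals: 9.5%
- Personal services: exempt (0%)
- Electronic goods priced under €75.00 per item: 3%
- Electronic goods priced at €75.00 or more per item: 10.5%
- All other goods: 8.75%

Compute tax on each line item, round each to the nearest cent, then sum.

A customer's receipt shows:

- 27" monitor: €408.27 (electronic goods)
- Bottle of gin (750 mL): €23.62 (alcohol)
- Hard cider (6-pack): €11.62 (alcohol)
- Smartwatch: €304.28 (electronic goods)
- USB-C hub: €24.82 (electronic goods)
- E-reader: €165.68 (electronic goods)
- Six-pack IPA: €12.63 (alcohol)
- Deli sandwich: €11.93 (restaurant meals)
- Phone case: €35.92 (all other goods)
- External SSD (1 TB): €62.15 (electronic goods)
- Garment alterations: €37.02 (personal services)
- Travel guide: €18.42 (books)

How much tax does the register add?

€103.20

27" monitor €408.27: electronic goods, €75.00 or more → 10.5% → €42.87
Bottle of gin (750 mL) €23.62: alcohol → 7.25% → €1.71
Hard cider (6-pack) €11.62: alcohol → 7.25% → €0.84
Smartwatch €304.28: electronic goods, €75.00 or more → 10.5% → €31.95
USB-C hub €24.82: electronic goods, under €75.00 → 3% → €0.74
E-reader €165.68: electronic goods, €75.00 or more → 10.5% → €17.40
Six-pack IPA €12.63: alcohol → 7.25% → €0.92
Deli sandwich €11.93: restaurant meals → 9.5% → €1.13
Phone case €35.92: all other goods → 8.75% → €3.14
External SSD (1 TB) €62.15: electronic goods, under €75.00 → 3% → €1.86
Garment alterations €37.02: personal services → 0% → €0.00
Travel guide €18.42: books → 3.5% → €0.64
Total tax = €42.87 + €1.71 + €0.84 + €31.95 + €0.74 + €17.40 + €0.92 + €1.13 + €3.14 + €1.86 + €0.64 = €103.20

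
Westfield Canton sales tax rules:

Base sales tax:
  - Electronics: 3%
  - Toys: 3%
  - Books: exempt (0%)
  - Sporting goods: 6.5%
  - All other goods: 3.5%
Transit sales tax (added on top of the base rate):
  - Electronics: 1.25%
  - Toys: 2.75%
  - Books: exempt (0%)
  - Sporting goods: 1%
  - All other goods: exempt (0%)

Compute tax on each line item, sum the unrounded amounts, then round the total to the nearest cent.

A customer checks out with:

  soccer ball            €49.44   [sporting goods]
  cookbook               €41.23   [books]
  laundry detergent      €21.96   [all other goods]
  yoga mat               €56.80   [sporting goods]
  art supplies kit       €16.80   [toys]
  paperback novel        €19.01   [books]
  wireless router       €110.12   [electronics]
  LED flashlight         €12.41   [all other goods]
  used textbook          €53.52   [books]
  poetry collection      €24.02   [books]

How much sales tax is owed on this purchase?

€14.82

Soccer ball €49.44: sporting goods → 6.5% + 1% transit = 7.5% → €3.708
Cookbook €41.23: books → 0% + 0% transit = 0% → €0.00
Laundry detergent €21.96: all other goods → 3.5% + 0% transit = 3.5% → €0.7686
Yoga mat €56.80: sporting goods → 6.5% + 1% transit = 7.5% → €4.26
Art supplies kit €16.80: toys → 3% + 2.75% transit = 5.75% → €0.966
Paperback novel €19.01: books → 0% + 0% transit = 0% → €0.00
Wireless router €110.12: electronics → 3% + 1.25% transit = 4.25% → €4.6801
LED flashlight €12.41: all other goods → 3.5% + 0% transit = 3.5% → €0.43435
Used textbook €53.52: books → 0% + 0% transit = 0% → €0.00
Poetry collection €24.02: books → 0% + 0% transit = 0% → €0.00
Unrounded tax sum = €14.81705 → €14.82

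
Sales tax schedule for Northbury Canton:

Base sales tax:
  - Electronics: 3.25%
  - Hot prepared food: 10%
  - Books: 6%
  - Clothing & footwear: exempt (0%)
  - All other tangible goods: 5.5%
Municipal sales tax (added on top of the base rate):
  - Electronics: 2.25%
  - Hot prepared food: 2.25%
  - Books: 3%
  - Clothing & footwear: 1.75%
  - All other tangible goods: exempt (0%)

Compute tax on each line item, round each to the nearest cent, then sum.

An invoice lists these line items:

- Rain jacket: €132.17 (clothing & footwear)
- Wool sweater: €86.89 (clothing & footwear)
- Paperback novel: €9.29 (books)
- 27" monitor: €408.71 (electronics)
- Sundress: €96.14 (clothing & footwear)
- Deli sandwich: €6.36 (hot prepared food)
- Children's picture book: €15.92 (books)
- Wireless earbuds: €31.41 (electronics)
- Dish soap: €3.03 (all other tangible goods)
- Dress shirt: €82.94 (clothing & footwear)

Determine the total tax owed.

Rain jacket €132.17: clothing & footwear → 0% + 1.75% municipal = 1.75% → €2.31
Wool sweater €86.89: clothing & footwear → 0% + 1.75% municipal = 1.75% → €1.52
Paperback novel €9.29: books → 6% + 3% municipal = 9% → €0.84
27" monitor €408.71: electronics → 3.25% + 2.25% municipal = 5.5% → €22.48
Sundress €96.14: clothing & footwear → 0% + 1.75% municipal = 1.75% → €1.68
Deli sandwich €6.36: hot prepared food → 10% + 2.25% municipal = 12.25% → €0.78
Children's picture book €15.92: books → 6% + 3% municipal = 9% → €1.43
Wireless earbuds €31.41: electronics → 3.25% + 2.25% municipal = 5.5% → €1.73
Dish soap €3.03: all other tangible goods → 5.5% + 0% municipal = 5.5% → €0.17
Dress shirt €82.94: clothing & footwear → 0% + 1.75% municipal = 1.75% → €1.45
Total tax = €2.31 + €1.52 + €0.84 + €22.48 + €1.68 + €0.78 + €1.43 + €1.73 + €0.17 + €1.45 = €34.39

€34.39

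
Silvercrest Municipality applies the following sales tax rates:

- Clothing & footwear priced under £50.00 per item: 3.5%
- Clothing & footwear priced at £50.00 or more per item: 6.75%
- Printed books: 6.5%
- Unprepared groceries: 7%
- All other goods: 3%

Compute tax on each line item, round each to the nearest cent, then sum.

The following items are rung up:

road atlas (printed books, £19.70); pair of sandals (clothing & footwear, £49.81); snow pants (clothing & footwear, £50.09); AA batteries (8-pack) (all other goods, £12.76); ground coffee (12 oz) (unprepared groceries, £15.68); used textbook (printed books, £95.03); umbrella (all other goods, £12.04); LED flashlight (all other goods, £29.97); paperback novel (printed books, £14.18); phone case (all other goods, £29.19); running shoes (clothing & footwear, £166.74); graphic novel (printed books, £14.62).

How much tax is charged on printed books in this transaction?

£9.33

Road atlas £19.70: printed books → 6.5% → £1.28
Used textbook £95.03: printed books → 6.5% → £6.18
Paperback novel £14.18: printed books → 6.5% → £0.92
Graphic novel £14.62: printed books → 6.5% → £0.95
Tax on printed books = £1.28 + £6.18 + £0.92 + £0.95 = £9.33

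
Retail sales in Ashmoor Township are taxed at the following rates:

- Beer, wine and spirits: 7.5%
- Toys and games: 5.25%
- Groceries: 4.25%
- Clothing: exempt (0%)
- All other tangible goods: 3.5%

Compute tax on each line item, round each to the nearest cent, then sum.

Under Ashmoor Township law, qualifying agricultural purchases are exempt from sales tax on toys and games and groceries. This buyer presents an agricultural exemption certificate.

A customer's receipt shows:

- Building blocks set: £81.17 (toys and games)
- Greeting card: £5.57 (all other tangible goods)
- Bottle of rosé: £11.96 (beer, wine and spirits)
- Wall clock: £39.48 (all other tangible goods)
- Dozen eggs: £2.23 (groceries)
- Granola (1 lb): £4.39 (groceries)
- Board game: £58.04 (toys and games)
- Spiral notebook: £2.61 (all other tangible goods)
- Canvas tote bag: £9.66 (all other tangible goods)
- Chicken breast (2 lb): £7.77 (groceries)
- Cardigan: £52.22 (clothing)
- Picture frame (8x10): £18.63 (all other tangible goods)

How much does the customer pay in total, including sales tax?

£297.28

Building blocks set £81.17: toys and games, buyer-exempt → 0% → £0.00
Greeting card £5.57: all other tangible goods → 3.5% → £0.19
Bottle of rosé £11.96: beer, wine and spirits → 7.5% → £0.90
Wall clock £39.48: all other tangible goods → 3.5% → £1.38
Dozen eggs £2.23: groceries, buyer-exempt → 0% → £0.00
Granola (1 lb) £4.39: groceries, buyer-exempt → 0% → £0.00
Board game £58.04: toys and games, buyer-exempt → 0% → £0.00
Spiral notebook £2.61: all other tangible goods → 3.5% → £0.09
Canvas tote bag £9.66: all other tangible goods → 3.5% → £0.34
Chicken breast (2 lb) £7.77: groceries, buyer-exempt → 0% → £0.00
Cardigan £52.22: clothing → 0% → £0.00
Picture frame (8x10) £18.63: all other tangible goods → 3.5% → £0.65
Subtotal = £293.73; tax = £3.55; total due = £297.28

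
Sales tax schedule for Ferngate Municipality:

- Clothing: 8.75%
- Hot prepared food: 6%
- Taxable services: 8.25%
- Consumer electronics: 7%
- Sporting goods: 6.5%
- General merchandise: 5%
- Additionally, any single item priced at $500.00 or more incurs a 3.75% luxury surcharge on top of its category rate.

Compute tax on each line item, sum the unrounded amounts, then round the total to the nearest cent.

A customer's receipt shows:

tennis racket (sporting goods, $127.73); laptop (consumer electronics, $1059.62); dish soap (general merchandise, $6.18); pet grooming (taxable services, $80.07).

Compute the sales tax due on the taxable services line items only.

$6.61

Pet grooming $80.07: taxable services → 8.25% → $6.605775
Tax on taxable services: unrounded sum = $6.605775 → $6.61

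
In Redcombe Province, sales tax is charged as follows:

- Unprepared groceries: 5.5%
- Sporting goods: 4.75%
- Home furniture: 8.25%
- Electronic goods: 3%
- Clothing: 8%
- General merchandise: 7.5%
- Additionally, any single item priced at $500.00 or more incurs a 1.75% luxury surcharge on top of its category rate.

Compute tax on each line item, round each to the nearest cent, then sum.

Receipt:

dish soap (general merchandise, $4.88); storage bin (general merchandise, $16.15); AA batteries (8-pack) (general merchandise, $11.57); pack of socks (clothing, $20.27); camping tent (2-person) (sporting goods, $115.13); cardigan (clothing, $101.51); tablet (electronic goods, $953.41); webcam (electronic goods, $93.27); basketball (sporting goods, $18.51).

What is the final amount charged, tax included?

Dish soap $4.88: general merchandise → 7.5% → $0.37
Storage bin $16.15: general merchandise → 7.5% → $1.21
AA batteries (8-pack) $11.57: general merchandise → 7.5% → $0.87
Pack of socks $20.27: clothing → 8% → $1.62
Camping tent (2-person) $115.13: sporting goods → 4.75% → $5.47
Cardigan $101.51: clothing → 8% → $8.12
Tablet $953.41: electronic goods → 3% + 1.75% surcharge = 4.75% → $45.29
Webcam $93.27: electronic goods → 3% → $2.80
Basketball $18.51: sporting goods → 4.75% → $0.88
Subtotal = $1334.70; tax = $66.63; total due = $1401.33

$1401.33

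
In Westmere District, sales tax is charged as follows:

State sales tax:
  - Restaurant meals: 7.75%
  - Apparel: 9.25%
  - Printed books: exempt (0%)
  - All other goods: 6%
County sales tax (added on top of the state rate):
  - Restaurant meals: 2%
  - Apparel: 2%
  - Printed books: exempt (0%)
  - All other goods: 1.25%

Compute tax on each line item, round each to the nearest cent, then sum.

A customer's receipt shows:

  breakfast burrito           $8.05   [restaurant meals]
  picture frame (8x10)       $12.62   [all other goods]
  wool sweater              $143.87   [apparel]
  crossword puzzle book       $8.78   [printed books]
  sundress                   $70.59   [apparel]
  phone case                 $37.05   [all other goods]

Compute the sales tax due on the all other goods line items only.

Picture frame (8x10) $12.62: all other goods → 6% + 1.25% county = 7.25% → $0.91
Phone case $37.05: all other goods → 6% + 1.25% county = 7.25% → $2.69
Tax on all other goods = $0.91 + $2.69 = $3.60

$3.60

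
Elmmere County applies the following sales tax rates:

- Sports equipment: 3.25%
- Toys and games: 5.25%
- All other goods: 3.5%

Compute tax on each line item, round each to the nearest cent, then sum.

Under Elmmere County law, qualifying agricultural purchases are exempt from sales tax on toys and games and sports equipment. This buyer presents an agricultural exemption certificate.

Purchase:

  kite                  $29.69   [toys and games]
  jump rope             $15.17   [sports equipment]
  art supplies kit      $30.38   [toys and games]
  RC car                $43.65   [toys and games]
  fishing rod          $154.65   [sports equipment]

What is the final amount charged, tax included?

$273.54

Kite $29.69: toys and games, buyer-exempt → 0% → $0.00
Jump rope $15.17: sports equipment, buyer-exempt → 0% → $0.00
Art supplies kit $30.38: toys and games, buyer-exempt → 0% → $0.00
RC car $43.65: toys and games, buyer-exempt → 0% → $0.00
Fishing rod $154.65: sports equipment, buyer-exempt → 0% → $0.00
Subtotal = $273.54; tax = $0.00; total due = $273.54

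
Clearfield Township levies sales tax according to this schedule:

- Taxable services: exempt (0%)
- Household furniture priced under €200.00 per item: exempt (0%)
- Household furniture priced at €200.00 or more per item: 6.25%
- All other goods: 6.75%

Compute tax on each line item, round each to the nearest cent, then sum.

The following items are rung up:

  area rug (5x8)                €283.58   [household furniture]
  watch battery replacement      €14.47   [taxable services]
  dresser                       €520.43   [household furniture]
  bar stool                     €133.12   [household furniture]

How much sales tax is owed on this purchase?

€50.25

Area rug (5x8) €283.58: household furniture, €200.00 or more → 6.25% → €17.72
Watch battery replacement €14.47: taxable services → 0% → €0.00
Dresser €520.43: household furniture, €200.00 or more → 6.25% → €32.53
Bar stool €133.12: household furniture, under €200.00 → 0% → €0.00
Total tax = €17.72 + €32.53 = €50.25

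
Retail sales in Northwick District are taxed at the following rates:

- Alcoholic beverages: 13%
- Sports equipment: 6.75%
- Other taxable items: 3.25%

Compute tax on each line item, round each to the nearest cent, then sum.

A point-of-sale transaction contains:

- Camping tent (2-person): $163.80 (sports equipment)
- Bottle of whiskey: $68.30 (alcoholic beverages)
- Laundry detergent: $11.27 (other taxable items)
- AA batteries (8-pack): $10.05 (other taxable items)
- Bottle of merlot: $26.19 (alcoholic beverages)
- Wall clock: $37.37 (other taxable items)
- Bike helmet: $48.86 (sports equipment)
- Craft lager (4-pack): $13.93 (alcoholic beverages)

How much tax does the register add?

$30.36

Camping tent (2-person) $163.80: sports equipment → 6.75% → $11.06
Bottle of whiskey $68.30: alcoholic beverages → 13% → $8.88
Laundry detergent $11.27: other taxable items → 3.25% → $0.37
AA batteries (8-pack) $10.05: other taxable items → 3.25% → $0.33
Bottle of merlot $26.19: alcoholic beverages → 13% → $3.40
Wall clock $37.37: other taxable items → 3.25% → $1.21
Bike helmet $48.86: sports equipment → 6.75% → $3.30
Craft lager (4-pack) $13.93: alcoholic beverages → 13% → $1.81
Total tax = $11.06 + $8.88 + $0.37 + $0.33 + $3.40 + $1.21 + $3.30 + $1.81 = $30.36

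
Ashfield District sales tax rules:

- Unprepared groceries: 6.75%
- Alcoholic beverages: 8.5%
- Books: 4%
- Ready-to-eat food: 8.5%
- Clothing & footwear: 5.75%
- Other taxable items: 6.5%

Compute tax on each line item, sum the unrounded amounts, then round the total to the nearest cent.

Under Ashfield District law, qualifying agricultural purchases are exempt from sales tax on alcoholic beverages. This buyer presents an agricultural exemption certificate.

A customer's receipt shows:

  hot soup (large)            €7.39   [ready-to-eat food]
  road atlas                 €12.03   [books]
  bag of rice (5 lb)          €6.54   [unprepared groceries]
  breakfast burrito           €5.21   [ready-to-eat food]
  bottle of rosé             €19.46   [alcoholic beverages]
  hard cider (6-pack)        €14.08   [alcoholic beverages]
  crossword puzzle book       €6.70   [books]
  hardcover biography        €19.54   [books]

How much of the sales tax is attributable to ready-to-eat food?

Hot soup (large) €7.39: ready-to-eat food → 8.5% → €0.62815
Breakfast burrito €5.21: ready-to-eat food → 8.5% → €0.44285
Tax on ready-to-eat food: unrounded sum = €1.071 → €1.07

€1.07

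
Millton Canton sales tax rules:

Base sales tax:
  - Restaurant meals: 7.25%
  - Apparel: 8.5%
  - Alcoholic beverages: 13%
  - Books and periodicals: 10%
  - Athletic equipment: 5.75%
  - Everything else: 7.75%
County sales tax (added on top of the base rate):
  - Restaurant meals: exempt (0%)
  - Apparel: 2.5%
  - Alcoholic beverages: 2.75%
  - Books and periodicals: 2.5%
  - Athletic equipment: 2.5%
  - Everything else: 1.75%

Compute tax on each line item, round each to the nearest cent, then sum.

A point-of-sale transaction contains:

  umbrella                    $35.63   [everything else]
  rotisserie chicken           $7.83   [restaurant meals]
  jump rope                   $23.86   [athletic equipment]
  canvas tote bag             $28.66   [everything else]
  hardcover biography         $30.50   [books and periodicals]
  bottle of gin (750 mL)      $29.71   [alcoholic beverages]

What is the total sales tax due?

Umbrella $35.63: everything else → 7.75% + 1.75% county = 9.5% → $3.38
Rotisserie chicken $7.83: restaurant meals → 7.25% + 0% county = 7.25% → $0.57
Jump rope $23.86: athletic equipment → 5.75% + 2.5% county = 8.25% → $1.97
Canvas tote bag $28.66: everything else → 7.75% + 1.75% county = 9.5% → $2.72
Hardcover biography $30.50: books and periodicals → 10% + 2.5% county = 12.5% → $3.81
Bottle of gin (750 mL) $29.71: alcoholic beverages → 13% + 2.75% county = 15.75% → $4.68
Total tax = $3.38 + $0.57 + $1.97 + $2.72 + $3.81 + $4.68 = $17.13

$17.13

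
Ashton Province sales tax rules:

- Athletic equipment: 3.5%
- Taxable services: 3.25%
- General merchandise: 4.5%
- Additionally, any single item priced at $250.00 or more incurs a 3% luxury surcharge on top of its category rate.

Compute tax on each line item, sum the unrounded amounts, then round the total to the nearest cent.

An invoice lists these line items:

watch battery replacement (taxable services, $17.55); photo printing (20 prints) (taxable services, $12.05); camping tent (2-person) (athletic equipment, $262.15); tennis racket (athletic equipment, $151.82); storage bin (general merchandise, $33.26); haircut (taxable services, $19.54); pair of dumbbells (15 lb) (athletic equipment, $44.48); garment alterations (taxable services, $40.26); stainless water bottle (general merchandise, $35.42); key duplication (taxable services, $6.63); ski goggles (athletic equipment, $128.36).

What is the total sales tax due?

$34.61

Watch battery replacement $17.55: taxable services → 3.25% → $0.570375
Photo printing (20 prints) $12.05: taxable services → 3.25% → $0.391625
Camping tent (2-person) $262.15: athletic equipment → 3.5% + 3% surcharge = 6.5% → $17.03975
Tennis racket $151.82: athletic equipment → 3.5% → $5.3137
Storage bin $33.26: general merchandise → 4.5% → $1.4967
Haircut $19.54: taxable services → 3.25% → $0.63505
Pair of dumbbells (15 lb) $44.48: athletic equipment → 3.5% → $1.5568
Garment alterations $40.26: taxable services → 3.25% → $1.30845
Stainless water bottle $35.42: general merchandise → 4.5% → $1.5939
Key duplication $6.63: taxable services → 3.25% → $0.215475
Ski goggles $128.36: athletic equipment → 3.5% → $4.4926
Unrounded tax sum = $34.614425 → $34.61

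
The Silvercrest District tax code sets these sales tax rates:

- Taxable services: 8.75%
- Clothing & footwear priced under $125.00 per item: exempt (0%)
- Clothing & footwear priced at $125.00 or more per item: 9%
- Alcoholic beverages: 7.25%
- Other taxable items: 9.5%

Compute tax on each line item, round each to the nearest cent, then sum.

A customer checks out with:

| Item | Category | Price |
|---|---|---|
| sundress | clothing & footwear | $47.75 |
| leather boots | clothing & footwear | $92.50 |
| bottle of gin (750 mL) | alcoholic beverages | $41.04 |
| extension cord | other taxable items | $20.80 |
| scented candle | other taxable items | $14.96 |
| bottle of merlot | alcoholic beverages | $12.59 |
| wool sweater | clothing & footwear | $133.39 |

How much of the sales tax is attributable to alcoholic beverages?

$3.89

Bottle of gin (750 mL) $41.04: alcoholic beverages → 7.25% → $2.98
Bottle of merlot $12.59: alcoholic beverages → 7.25% → $0.91
Tax on alcoholic beverages = $2.98 + $0.91 = $3.89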